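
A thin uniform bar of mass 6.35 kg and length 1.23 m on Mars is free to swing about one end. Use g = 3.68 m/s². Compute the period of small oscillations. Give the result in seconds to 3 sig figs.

2.97 s

For a physical pendulum T = 2π√(I/(mgd)), with d = 0.6150 m from pivot to centre of mass.
I_cm = mL²/12 = 6.35 × 1.23²/12 = 0.8006 kg·m²; I = I_cm + md² = 0.8006 + 6.35 × 0.6150² = 3.202 kg·m².
T = 2π√(3.202/(6.35 × 3.68 × 0.6150)) = 2.97 s.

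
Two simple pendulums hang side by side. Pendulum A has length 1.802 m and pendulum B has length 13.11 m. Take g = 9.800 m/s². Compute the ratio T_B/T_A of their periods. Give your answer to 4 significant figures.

T ∝ √L, so T_B/T_A = √(L_B/L_A) = √(13.11/1.802) = 2.697.

2.697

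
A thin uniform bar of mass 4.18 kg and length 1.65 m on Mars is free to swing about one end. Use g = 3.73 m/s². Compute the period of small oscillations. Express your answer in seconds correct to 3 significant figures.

3.41 s

For a physical pendulum T = 2π√(I/(mgd)), with d = 0.8250 m from pivot to centre of mass.
I_cm = mL²/12 = 4.18 × 1.65²/12 = 0.9483 kg·m²; I = I_cm + md² = 0.9483 + 4.18 × 0.8250² = 3.793 kg·m².
T = 2π√(3.793/(4.18 × 3.73 × 0.8250)) = 3.41 s.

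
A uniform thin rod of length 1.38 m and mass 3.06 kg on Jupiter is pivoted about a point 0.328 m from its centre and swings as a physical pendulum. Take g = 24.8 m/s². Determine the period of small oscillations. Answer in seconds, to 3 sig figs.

1.14 s

For a physical pendulum T = 2π√(I/(mgd)), with d = 0.3280 m from pivot to centre of mass.
I_cm = mL²/12 = 3.06 × 1.38²/12 = 0.4856 kg·m²; I = I_cm + md² = 0.4856 + 3.06 × 0.3280² = 0.8148 kg·m².
T = 2π√(0.8148/(3.06 × 24.8 × 0.3280)) = 1.14 s.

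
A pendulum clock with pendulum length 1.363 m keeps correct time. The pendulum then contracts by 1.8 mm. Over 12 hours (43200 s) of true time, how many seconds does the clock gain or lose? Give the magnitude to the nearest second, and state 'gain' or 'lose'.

gain 29 s

T ∝ √L, so T'/T = √(1.36120/1.363) = 0.999339.
In 43200 s of true time the clock registers 43200/0.999339 = 43228.6 s, so it gains 29 s.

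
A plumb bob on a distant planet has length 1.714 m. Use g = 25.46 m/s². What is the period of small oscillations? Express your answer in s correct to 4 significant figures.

1.630 s

T = 2π√(L/g) = 2π√(1.714/25.46) = 2π × 0.25946 = 1.630 s.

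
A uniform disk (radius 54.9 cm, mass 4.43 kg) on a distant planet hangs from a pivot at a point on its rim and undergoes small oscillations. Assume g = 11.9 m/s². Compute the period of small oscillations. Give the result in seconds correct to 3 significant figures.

I_cm = ½mr² = 0.6676 kg·m². The pivot is at distance d = 0.549 m from the centre of mass.
By the parallel-axis theorem, I = I_cm + md² = 0.6676 + 1.335 = 2.003 kg·m².
T = 2π√(I/(mgd)) = 2π√(2.003/(4.43 × 11.9 × 0.549)) = 1.65 s.

1.65 s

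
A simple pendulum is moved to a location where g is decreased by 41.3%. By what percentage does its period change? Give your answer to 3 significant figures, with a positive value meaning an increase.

30.5%

T ∝ 1/√g, so T'/T = 1/√(0.5870) = 1.305.
Percentage change in T = (1.305 − 1) × 100% = 30.5%.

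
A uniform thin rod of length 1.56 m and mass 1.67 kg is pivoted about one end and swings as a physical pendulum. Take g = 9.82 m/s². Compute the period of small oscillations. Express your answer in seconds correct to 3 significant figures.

For a physical pendulum T = 2π√(I/(mgd)), with d = 0.7800 m from pivot to centre of mass.
I_cm = mL²/12 = 1.67 × 1.56²/12 = 0.3387 kg·m²; I = I_cm + md² = 0.3387 + 1.67 × 0.7800² = 1.355 kg·m².
T = 2π√(1.355/(1.67 × 9.82 × 0.7800)) = 2.04 s.

2.04 s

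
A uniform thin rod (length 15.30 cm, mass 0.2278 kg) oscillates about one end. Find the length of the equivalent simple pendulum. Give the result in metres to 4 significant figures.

0.1020 m

The equivalent simple-pendulum length is L_eq = I/(md), where I is about the pivot and d = 0.076500 m.
I_cm = (1/12)mL² = 0.00044438 kg·m², so I = I_cm + md² = 0.00044438 + 0.0013331 = 0.0017775 kg·m².
L_eq = 0.0017775/(0.2278 × 0.076500) = 0.1020 m.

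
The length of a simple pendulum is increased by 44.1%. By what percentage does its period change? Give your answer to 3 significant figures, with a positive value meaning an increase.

20.0%

T ∝ √L, so T'/T = √(1.441) = 1.200.
Percentage change in T = (1.200 − 1) × 100% = 20.0%.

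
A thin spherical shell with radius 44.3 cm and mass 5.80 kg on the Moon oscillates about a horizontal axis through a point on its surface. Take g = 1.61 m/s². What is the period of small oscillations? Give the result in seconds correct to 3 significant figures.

I_cm = (2/3)mr² = 0.7588 kg·m². The pivot is at distance d = 0.443 m from the centre of mass.
By the parallel-axis theorem, I = I_cm + md² = 0.7588 + 1.138 = 1.897 kg·m².
T = 2π√(I/(mgd)) = 2π√(1.897/(5.80 × 1.61 × 0.443)) = 4.25 s.

4.25 s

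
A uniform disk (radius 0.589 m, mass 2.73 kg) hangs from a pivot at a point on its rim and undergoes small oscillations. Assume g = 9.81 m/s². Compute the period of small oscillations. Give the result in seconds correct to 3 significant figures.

1.89 s

I_cm = ½mr² = 0.4735 kg·m². The pivot is at distance d = 0.589 m from the centre of mass.
By the parallel-axis theorem, I = I_cm + md² = 0.4735 + 0.9471 = 1.421 kg·m².
T = 2π√(I/(mgd)) = 2π√(1.421/(2.73 × 9.81 × 0.589)) = 1.89 s.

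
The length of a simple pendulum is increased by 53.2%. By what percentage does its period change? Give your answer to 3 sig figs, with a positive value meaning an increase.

T ∝ √L, so T'/T = √(1.532) = 1.238.
Percentage change in T = (1.238 − 1) × 100% = 23.8%.

23.8%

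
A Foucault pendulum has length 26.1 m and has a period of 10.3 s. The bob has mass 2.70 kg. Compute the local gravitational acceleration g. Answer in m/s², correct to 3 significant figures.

9.71 m/s²

From T = 2π√(L/g), g = 4π²L/T² = 4π² × 26.1/10.30² = 9.71 m/s².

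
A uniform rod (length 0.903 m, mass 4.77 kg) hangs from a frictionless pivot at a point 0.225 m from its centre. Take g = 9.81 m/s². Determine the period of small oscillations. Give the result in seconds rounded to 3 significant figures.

1.46 s

For a physical pendulum T = 2π√(I/(mgd)), with d = 0.2250 m from pivot to centre of mass.
I_cm = mL²/12 = 4.77 × 0.903²/12 = 0.3241 kg·m²; I = I_cm + md² = 0.3241 + 4.77 × 0.2250² = 0.5656 kg·m².
T = 2π√(0.5656/(4.77 × 9.81 × 0.2250)) = 1.46 s.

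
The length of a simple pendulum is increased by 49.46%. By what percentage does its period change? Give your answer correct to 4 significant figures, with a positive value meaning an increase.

22.25%

T ∝ √L, so T'/T = √(1.4946) = 1.2225.
Percentage change in T = (1.2225 − 1) × 100% = 22.25%.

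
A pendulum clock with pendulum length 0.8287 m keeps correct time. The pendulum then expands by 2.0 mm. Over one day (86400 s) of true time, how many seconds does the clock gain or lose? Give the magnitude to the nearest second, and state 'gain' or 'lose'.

T ∝ √L, so T'/T = √(0.83070/0.8287) = 1.00121.
In 86400 s of true time the clock registers 86400/1.00121 = 86295.9 s, so it loses 104 s.

lose 104 s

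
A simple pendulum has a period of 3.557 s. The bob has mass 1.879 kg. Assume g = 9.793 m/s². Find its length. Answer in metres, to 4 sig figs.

From T = 2π√(L/g), L = gT²/(4π²) = 9.793 × 3.5570²/(4π²) = 3.139 m.

3.139 m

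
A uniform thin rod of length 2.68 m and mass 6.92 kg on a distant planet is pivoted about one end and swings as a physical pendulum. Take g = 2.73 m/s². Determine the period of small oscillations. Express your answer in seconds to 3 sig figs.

5.08 s

For a physical pendulum T = 2π√(I/(mgd)), with d = 1.340 m from pivot to centre of mass.
I_cm = mL²/12 = 6.92 × 2.68²/12 = 4.142 kg·m²; I = I_cm + md² = 4.142 + 6.92 × 1.340² = 16.57 kg·m².
T = 2π√(16.57/(6.92 × 2.73 × 1.340)) = 5.08 s.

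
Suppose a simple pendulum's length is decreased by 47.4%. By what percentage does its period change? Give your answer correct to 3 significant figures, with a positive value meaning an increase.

T ∝ √L, so T'/T = √(0.5260) = 0.7253.
Percentage change in T = (0.7253 − 1) × 100% = -27.5%.

-27.5%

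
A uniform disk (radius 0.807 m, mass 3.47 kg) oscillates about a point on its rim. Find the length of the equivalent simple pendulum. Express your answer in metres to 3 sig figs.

1.21 m

The equivalent simple-pendulum length is L_eq = I/(md), where I is about the pivot and d = 0.8070 m.
I_cm = ½mR² = 1.130 kg·m², so I = I_cm + md² = 1.130 + 2.260 = 3.390 kg·m².
L_eq = 3.390/(3.47 × 0.8070) = 1.21 m.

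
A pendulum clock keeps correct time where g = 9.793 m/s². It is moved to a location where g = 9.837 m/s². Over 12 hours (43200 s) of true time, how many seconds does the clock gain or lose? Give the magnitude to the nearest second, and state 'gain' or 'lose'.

gain 97 s

The clock's period scales as T ∝ 1/√g, so T'/T = √(9.793/9.837) = 0.997761.
In 43200 s of true time the clock registers 43200/0.997761 = 43296.9 s, so it gains 97 s.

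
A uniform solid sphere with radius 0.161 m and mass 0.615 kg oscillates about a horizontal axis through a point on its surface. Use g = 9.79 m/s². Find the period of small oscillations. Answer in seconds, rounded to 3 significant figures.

0.953 s

I_cm = (2/5)mr² = 0.006377 kg·m². The pivot is at distance d = 0.161 m from the centre of mass.
By the parallel-axis theorem, I = I_cm + md² = 0.006377 + 0.01594 = 0.02232 kg·m².
T = 2π√(I/(mgd)) = 2π√(0.02232/(0.615 × 9.79 × 0.161)) = 0.953 s.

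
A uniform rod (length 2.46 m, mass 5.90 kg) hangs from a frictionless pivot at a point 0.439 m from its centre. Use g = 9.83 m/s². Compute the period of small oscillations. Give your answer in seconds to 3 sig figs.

For a physical pendulum T = 2π√(I/(mgd)), with d = 0.4390 m from pivot to centre of mass.
I_cm = mL²/12 = 5.90 × 2.46²/12 = 2.975 kg·m²; I = I_cm + md² = 2.975 + 5.90 × 0.4390² = 4.112 kg·m².
T = 2π√(4.112/(5.90 × 9.83 × 0.4390)) = 2.53 s.

2.53 s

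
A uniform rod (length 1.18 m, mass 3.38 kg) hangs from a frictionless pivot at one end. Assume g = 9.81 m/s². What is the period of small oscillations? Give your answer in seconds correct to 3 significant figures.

For a physical pendulum T = 2π√(I/(mgd)), with d = 0.5900 m from pivot to centre of mass.
I_cm = mL²/12 = 3.38 × 1.18²/12 = 0.3922 kg·m²; I = I_cm + md² = 0.3922 + 3.38 × 0.5900² = 1.569 kg·m².
T = 2π√(1.569/(3.38 × 9.81 × 0.5900)) = 1.78 s.

1.78 s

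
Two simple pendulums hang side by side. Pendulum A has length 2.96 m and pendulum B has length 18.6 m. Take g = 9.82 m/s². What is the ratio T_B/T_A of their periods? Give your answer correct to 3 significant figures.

2.51

T ∝ √L, so T_B/T_A = √(L_B/L_A) = √(18.6/2.96) = 2.51.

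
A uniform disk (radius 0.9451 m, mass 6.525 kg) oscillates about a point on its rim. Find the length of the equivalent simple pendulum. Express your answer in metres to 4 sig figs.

The equivalent simple-pendulum length is L_eq = I/(md), where I is about the pivot and d = 0.94510 m.
I_cm = ½mR² = 2.9141 kg·m², so I = I_cm + md² = 2.9141 + 5.8282 = 8.7423 kg·m².
L_eq = 8.7423/(6.525 × 0.94510) = 1.418 m.

1.418 m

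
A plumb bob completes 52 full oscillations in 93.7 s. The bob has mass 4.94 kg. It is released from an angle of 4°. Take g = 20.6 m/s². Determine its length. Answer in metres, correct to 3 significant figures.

1.69 m

T = 93.7/52 = 1.802 s.
From T = 2π√(L/g), L = gT²/(4π²) = 20.6 × 1.802²/(4π²) = 1.69 m.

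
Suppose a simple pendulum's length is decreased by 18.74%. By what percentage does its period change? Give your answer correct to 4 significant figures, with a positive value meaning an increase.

-9.856%

T ∝ √L, so T'/T = √(0.81260) = 0.90144.
Percentage change in T = (0.90144 − 1) × 100% = -9.856%.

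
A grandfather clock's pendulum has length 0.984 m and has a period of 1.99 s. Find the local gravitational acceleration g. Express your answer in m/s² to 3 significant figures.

9.81 m/s²

From T = 2π√(L/g), g = 4π²L/T² = 4π² × 0.984/1.990² = 9.81 m/s².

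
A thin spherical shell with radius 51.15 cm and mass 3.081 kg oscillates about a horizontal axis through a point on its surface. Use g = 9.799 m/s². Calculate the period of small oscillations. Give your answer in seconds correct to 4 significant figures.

1.853 s

I_cm = (2/3)mr² = 0.53739 kg·m². The pivot is at distance d = 0.5115 m from the centre of mass.
By the parallel-axis theorem, I = I_cm + md² = 0.53739 + 0.80609 = 1.3435 kg·m².
T = 2π√(I/(mgd)) = 2π√(1.3435/(3.081 × 9.799 × 0.5115)) = 1.853 s.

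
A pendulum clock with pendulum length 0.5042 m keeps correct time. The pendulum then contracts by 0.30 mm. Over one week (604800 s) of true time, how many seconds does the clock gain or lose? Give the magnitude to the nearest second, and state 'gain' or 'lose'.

gain 180 s

T ∝ √L, so T'/T = √(0.50390/0.5042) = 0.999702.
In 604800 s of true time the clock registers 604800/0.999702 = 604980.0 s, so it gains 180 s.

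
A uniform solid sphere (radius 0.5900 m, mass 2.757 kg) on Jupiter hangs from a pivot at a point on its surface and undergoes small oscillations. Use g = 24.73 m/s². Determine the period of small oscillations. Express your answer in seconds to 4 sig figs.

I_cm = (2/5)mr² = 0.38388 kg·m². The pivot is at distance d = 0.5900 m from the centre of mass.
By the parallel-axis theorem, I = I_cm + md² = 0.38388 + 0.95971 = 1.3436 kg·m².
T = 2π√(I/(mgd)) = 2π√(1.3436/(2.757 × 24.73 × 0.5900)) = 1.148 s.

1.148 s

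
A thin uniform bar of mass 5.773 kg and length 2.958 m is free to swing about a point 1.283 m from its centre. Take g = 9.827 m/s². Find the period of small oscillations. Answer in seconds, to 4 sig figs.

2.727 s

For a physical pendulum T = 2π√(I/(mgd)), with d = 1.2830 m from pivot to centre of mass.
I_cm = mL²/12 = 5.773 × 2.958²/12 = 4.2094 kg·m²; I = I_cm + md² = 4.2094 + 5.773 × 1.2830² = 13.712 kg·m².
T = 2π√(13.712/(5.773 × 9.827 × 1.2830)) = 2.727 s.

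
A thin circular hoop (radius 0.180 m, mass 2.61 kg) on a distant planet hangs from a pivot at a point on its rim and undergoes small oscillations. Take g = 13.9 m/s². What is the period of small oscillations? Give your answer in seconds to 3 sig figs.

I_cm = mr² = 0.08456 kg·m². The pivot is at distance d = 0.180 m from the centre of mass.
By the parallel-axis theorem, I = I_cm + md² = 0.08456 + 0.08456 = 0.1691 kg·m².
T = 2π√(I/(mgd)) = 2π√(0.1691/(2.61 × 13.9 × 0.180)) = 1.01 s.

1.01 s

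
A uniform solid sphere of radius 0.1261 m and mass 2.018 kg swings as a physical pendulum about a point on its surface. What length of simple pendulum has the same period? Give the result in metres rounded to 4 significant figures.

The equivalent simple-pendulum length is L_eq = I/(md), where I is about the pivot and d = 0.12610 m.
I_cm = (2/5)mR² = 0.012835 kg·m², so I = I_cm + md² = 0.012835 + 0.032089 = 0.044924 kg·m².
L_eq = 0.044924/(2.018 × 0.12610) = 0.1765 m.

0.1765 m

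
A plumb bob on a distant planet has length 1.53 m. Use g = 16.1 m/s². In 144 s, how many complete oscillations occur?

T = 2π√(L/g) = 2π√(1.53/16.1) = 1.937 s.
Number of complete oscillations = ⌊144/1.937⌋ = ⌊74.34⌋ = 74.

74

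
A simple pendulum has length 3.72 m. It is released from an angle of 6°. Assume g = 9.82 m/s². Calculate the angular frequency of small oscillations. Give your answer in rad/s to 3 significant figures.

1.62 rad/s

ω = √(g/L) = √(9.82/3.72) = 1.62 rad/s.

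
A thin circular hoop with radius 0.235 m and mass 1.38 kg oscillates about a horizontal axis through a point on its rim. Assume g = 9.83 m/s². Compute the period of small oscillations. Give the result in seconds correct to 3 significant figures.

1.37 s

I_cm = mr² = 0.07621 kg·m². The pivot is at distance d = 0.235 m from the centre of mass.
By the parallel-axis theorem, I = I_cm + md² = 0.07621 + 0.07621 = 0.1524 kg·m².
T = 2π√(I/(mgd)) = 2π√(0.1524/(1.38 × 9.83 × 0.235)) = 1.37 s.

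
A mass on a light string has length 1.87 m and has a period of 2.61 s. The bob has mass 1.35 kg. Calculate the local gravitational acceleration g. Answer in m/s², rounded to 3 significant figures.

From T = 2π√(L/g), g = 4π²L/T² = 4π² × 1.87/2.610² = 10.8 m/s².

10.8 m/s²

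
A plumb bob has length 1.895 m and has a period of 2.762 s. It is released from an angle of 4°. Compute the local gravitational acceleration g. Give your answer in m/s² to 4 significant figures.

From T = 2π√(L/g), g = 4π²L/T² = 4π² × 1.895/2.7620² = 9.807 m/s².

9.807 m/s²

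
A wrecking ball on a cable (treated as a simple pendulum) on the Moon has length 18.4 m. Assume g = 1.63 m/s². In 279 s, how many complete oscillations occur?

T = 2π√(L/g) = 2π√(18.4/1.63) = 21.11 s.
Number of complete oscillations = ⌊279/21.11⌋ = ⌊13.22⌋ = 13.

13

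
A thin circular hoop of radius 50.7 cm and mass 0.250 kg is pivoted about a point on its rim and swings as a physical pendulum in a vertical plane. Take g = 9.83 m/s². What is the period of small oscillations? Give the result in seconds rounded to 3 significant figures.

2.02 s

I_cm = mr² = 0.06426 kg·m². The pivot is at distance d = 0.507 m from the centre of mass.
By the parallel-axis theorem, I = I_cm + md² = 0.06426 + 0.06426 = 0.1285 kg·m².
T = 2π√(I/(mgd)) = 2π√(0.1285/(0.250 × 9.83 × 0.507)) = 2.02 s.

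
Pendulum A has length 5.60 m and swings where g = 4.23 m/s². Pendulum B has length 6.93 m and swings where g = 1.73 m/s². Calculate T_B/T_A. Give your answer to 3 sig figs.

T = 2π√(L/g), so T_B/T_A = √((L_B/g_B)/(L_A/g_A)) = √((6.93/1.73)/(5.60/4.23)) = 1.74.

1.74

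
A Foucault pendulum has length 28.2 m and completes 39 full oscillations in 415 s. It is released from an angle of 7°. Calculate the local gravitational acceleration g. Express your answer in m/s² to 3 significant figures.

T = 415/39 = 10.64 s.
From T = 2π√(L/g), g = 4π²L/T² = 4π² × 28.2/10.64² = 9.83 m/s².

9.83 m/s²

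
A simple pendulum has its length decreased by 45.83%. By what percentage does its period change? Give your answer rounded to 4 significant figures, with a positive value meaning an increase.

T ∝ √L, so T'/T = √(0.54170) = 0.73600.
Percentage change in T = (0.73600 − 1) × 100% = -26.40%.

-26.40%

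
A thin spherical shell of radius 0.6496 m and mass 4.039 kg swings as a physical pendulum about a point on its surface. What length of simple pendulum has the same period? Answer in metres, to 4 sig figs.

1.083 m

The equivalent simple-pendulum length is L_eq = I/(md), where I is about the pivot and d = 0.64960 m.
I_cm = (2/3)mR² = 1.1363 kg·m², so I = I_cm + md² = 1.1363 + 1.7044 = 2.8406 kg·m².
L_eq = 2.8406/(4.039 × 0.64960) = 1.083 m.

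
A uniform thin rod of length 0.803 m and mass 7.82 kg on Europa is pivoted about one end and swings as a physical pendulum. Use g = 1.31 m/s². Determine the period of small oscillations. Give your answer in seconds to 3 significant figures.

4.02 s

For a physical pendulum T = 2π√(I/(mgd)), with d = 0.4015 m from pivot to centre of mass.
I_cm = mL²/12 = 7.82 × 0.803²/12 = 0.4202 kg·m²; I = I_cm + md² = 0.4202 + 7.82 × 0.4015² = 1.681 kg·m².
T = 2π√(1.681/(7.82 × 1.31 × 0.4015)) = 4.02 s.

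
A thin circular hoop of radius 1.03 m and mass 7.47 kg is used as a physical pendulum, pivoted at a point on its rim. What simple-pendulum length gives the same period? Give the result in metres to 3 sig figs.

The equivalent simple-pendulum length is L_eq = I/(md), where I is about the pivot and d = 1.030 m.
I_cm = mR² = 7.925 kg·m², so I = I_cm + md² = 7.925 + 7.925 = 15.85 kg·m².
L_eq = 15.85/(7.47 × 1.030) = 2.06 m.

2.06 m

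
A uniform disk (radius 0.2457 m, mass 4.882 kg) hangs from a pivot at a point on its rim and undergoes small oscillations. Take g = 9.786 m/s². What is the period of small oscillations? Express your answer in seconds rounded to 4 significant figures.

1.219 s

I_cm = ½mr² = 0.14736 kg·m². The pivot is at distance d = 0.2457 m from the centre of mass.
By the parallel-axis theorem, I = I_cm + md² = 0.14736 + 0.29472 = 0.44208 kg·m².
T = 2π√(I/(mgd)) = 2π√(0.44208/(4.882 × 9.786 × 0.2457)) = 1.219 s.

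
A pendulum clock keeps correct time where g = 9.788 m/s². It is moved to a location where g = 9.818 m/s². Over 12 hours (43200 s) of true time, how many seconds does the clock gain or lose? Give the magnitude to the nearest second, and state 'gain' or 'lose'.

The clock's period scales as T ∝ 1/√g, so T'/T = √(9.788/9.818) = 0.998471.
In 43200 s of true time the clock registers 43200/0.998471 = 43266.2 s, so it gains 66 s.

gain 66 s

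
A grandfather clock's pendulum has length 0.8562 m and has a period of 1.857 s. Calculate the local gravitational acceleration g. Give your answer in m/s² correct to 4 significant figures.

9.802 m/s²

From T = 2π√(L/g), g = 4π²L/T² = 4π² × 0.8562/1.8570² = 9.802 m/s².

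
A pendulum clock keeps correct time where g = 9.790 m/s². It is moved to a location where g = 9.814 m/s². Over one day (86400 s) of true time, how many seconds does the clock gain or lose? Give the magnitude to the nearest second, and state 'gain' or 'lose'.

gain 106 s

The clock's period scales as T ∝ 1/√g, so T'/T = √(9.790/9.814) = 0.998777.
In 86400 s of true time the clock registers 86400/0.998777 = 86505.8 s, so it gains 106 s.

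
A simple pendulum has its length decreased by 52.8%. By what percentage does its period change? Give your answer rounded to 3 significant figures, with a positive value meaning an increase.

T ∝ √L, so T'/T = √(0.4720) = 0.6870.
Percentage change in T = (0.6870 − 1) × 100% = -31.3%.

-31.3%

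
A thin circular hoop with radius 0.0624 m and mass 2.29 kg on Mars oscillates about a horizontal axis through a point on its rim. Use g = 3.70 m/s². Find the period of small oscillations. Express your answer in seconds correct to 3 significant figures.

1.15 s

I_cm = mr² = 0.008917 kg·m². The pivot is at distance d = 0.0624 m from the centre of mass.
By the parallel-axis theorem, I = I_cm + md² = 0.008917 + 0.008917 = 0.01783 kg·m².
T = 2π√(I/(mgd)) = 2π√(0.01783/(2.29 × 3.70 × 0.0624)) = 1.15 s.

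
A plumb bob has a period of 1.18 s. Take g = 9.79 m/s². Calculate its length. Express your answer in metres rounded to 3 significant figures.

From T = 2π√(L/g), L = gT²/(4π²) = 9.79 × 1.180²/(4π²) = 0.345 m.

0.345 m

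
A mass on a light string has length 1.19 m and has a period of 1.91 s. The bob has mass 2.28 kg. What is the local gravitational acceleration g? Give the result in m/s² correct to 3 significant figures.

12.9 m/s²

From T = 2π√(L/g), g = 4π²L/T² = 4π² × 1.19/1.910² = 12.9 m/s².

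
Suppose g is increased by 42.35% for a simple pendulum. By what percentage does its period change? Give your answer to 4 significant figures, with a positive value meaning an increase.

-16.19%

T ∝ 1/√g, so T'/T = 1/√(1.4235) = 0.83815.
Percentage change in T = (0.83815 − 1) × 100% = -16.19%.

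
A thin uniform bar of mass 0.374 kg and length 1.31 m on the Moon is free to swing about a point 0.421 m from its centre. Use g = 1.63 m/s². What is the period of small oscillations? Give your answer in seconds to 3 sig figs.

4.29 s

For a physical pendulum T = 2π√(I/(mgd)), with d = 0.4210 m from pivot to centre of mass.
I_cm = mL²/12 = 0.374 × 1.31²/12 = 0.05349 kg·m²; I = I_cm + md² = 0.05349 + 0.374 × 0.4210² = 0.1198 kg·m².
T = 2π√(0.1198/(0.374 × 1.63 × 0.4210)) = 4.29 s.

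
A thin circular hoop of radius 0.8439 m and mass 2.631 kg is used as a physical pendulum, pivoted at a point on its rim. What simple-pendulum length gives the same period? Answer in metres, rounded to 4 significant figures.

1.688 m

The equivalent simple-pendulum length is L_eq = I/(md), where I is about the pivot and d = 0.84390 m.
I_cm = mR² = 1.8737 kg·m², so I = I_cm + md² = 1.8737 + 1.8737 = 3.7474 kg·m².
L_eq = 3.7474/(2.631 × 0.84390) = 1.688 m.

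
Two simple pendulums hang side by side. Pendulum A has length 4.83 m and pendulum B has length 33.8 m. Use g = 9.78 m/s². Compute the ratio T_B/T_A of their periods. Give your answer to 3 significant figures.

T ∝ √L, so T_B/T_A = √(L_B/L_A) = √(33.8/4.83) = 2.65.

2.65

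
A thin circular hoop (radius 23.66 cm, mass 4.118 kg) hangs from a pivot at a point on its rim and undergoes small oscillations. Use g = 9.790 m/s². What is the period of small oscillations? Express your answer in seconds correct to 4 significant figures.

I_cm = mr² = 0.23052 kg·m². The pivot is at distance d = 0.2366 m from the centre of mass.
By the parallel-axis theorem, I = I_cm + md² = 0.23052 + 0.23052 = 0.46105 kg·m².
T = 2π√(I/(mgd)) = 2π√(0.46105/(4.118 × 9.790 × 0.2366)) = 1.381 s.

1.381 s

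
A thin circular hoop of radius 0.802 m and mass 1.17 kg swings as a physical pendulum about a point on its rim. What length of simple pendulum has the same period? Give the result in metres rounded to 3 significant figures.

1.60 m

The equivalent simple-pendulum length is L_eq = I/(md), where I is about the pivot and d = 0.8020 m.
I_cm = mR² = 0.7525 kg·m², so I = I_cm + md² = 0.7525 + 0.7525 = 1.505 kg·m².
L_eq = 1.505/(1.17 × 0.8020) = 1.60 m.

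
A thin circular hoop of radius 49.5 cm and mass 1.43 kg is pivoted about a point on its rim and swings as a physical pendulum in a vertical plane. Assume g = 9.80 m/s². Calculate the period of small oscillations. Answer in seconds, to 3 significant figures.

I_cm = mr² = 0.3504 kg·m². The pivot is at distance d = 0.495 m from the centre of mass.
By the parallel-axis theorem, I = I_cm + md² = 0.3504 + 0.3504 = 0.7008 kg·m².
T = 2π√(I/(mgd)) = 2π√(0.7008/(1.43 × 9.80 × 0.495)) = 2.00 s.

2.00 s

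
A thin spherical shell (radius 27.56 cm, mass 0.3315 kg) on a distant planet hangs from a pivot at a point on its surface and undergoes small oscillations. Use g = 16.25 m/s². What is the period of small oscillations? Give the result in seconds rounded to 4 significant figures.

1.056 s

I_cm = (2/3)mr² = 0.016786 kg·m². The pivot is at distance d = 0.2756 m from the centre of mass.
By the parallel-axis theorem, I = I_cm + md² = 0.016786 + 0.025179 = 0.041965 kg·m².
T = 2π√(I/(mgd)) = 2π√(0.041965/(0.3315 × 16.25 × 0.2756)) = 1.056 s.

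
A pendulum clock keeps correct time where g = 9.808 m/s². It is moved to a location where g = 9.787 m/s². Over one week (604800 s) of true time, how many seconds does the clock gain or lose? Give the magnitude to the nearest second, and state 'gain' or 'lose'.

The clock's period scales as T ∝ 1/√g, so T'/T = √(9.808/9.787) = 1.00107.
In 604800 s of true time the clock registers 604800/1.00107 = 604152.2 s, so it loses 648 s.

lose 648 s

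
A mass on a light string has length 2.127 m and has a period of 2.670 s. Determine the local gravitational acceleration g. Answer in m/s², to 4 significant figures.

11.78 m/s²

From T = 2π√(L/g), g = 4π²L/T² = 4π² × 2.127/2.6700² = 11.78 m/s².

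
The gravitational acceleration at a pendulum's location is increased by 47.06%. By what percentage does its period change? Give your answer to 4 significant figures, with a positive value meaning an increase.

-17.54%

T ∝ 1/√g, so T'/T = 1/√(1.4706) = 0.82462.
Percentage change in T = (0.82462 − 1) × 100% = -17.54%.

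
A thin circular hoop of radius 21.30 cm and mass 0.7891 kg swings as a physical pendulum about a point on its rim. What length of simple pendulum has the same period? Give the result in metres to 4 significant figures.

0.4260 m

The equivalent simple-pendulum length is L_eq = I/(md), where I is about the pivot and d = 0.21300 m.
I_cm = mR² = 0.035801 kg·m², so I = I_cm + md² = 0.035801 + 0.035801 = 0.071601 kg·m².
L_eq = 0.071601/(0.7891 × 0.21300) = 0.4260 m.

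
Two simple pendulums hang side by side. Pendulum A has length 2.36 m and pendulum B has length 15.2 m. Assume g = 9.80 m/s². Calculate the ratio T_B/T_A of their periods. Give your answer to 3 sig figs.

T ∝ √L, so T_B/T_A = √(L_B/L_A) = √(15.2/2.36) = 2.54.

2.54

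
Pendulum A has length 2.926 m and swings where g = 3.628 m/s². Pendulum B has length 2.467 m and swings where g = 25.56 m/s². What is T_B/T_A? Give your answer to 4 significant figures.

0.3459

T = 2π√(L/g), so T_B/T_A = √((L_B/g_B)/(L_A/g_A)) = √((2.467/25.56)/(2.926/3.628)) = 0.3459.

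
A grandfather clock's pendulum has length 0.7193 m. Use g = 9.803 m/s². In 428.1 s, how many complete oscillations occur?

T = 2π√(L/g) = 2π√(0.7193/9.803) = 1.7020 s.
Number of complete oscillations = ⌊428.1/1.7020⌋ = ⌊251.53⌋ = 251.

251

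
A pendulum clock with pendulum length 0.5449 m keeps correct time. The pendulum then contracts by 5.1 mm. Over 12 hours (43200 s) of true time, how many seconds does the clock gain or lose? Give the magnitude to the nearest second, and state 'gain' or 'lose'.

T ∝ √L, so T'/T = √(0.53980/0.5449) = 0.995309.
In 43200 s of true time the clock registers 43200/0.995309 = 43403.6 s, so it gains 204 s.

gain 204 s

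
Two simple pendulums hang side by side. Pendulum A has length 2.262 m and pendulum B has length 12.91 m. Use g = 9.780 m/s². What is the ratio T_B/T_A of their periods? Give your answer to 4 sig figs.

2.389

T ∝ √L, so T_B/T_A = √(L_B/L_A) = √(12.91/2.262) = 2.389.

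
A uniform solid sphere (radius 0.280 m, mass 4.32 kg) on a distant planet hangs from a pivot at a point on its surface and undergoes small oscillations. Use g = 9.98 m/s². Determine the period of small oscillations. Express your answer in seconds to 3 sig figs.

1.25 s

I_cm = (2/5)mr² = 0.1355 kg·m². The pivot is at distance d = 0.280 m from the centre of mass.
By the parallel-axis theorem, I = I_cm + md² = 0.1355 + 0.3387 = 0.4742 kg·m².
T = 2π√(I/(mgd)) = 2π√(0.4742/(4.32 × 9.98 × 0.280)) = 1.25 s.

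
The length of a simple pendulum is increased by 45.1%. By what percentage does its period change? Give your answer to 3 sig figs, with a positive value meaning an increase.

T ∝ √L, so T'/T = √(1.451) = 1.205.
Percentage change in T = (1.205 − 1) × 100% = 20.5%.

20.5%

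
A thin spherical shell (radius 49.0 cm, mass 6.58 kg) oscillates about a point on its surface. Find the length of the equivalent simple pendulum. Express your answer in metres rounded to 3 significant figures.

0.817 m

The equivalent simple-pendulum length is L_eq = I/(md), where I is about the pivot and d = 0.4900 m.
I_cm = (2/3)mR² = 1.053 kg·m², so I = I_cm + md² = 1.053 + 1.580 = 2.633 kg·m².
L_eq = 2.633/(6.58 × 0.4900) = 0.817 m.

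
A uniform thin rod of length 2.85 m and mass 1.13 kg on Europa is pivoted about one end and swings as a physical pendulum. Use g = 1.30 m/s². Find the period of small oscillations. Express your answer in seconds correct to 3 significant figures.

7.60 s

For a physical pendulum T = 2π√(I/(mgd)), with d = 1.425 m from pivot to centre of mass.
I_cm = mL²/12 = 1.13 × 2.85²/12 = 0.7649 kg·m²; I = I_cm + md² = 0.7649 + 1.13 × 1.425² = 3.059 kg·m².
T = 2π√(3.059/(1.13 × 1.30 × 1.425)) = 7.60 s.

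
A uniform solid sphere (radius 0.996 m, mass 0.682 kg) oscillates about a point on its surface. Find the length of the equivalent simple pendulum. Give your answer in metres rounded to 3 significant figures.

1.39 m

The equivalent simple-pendulum length is L_eq = I/(md), where I is about the pivot and d = 0.9960 m.
I_cm = (2/5)mR² = 0.2706 kg·m², so I = I_cm + md² = 0.2706 + 0.6766 = 0.9472 kg·m².
L_eq = 0.9472/(0.682 × 0.9960) = 1.39 m.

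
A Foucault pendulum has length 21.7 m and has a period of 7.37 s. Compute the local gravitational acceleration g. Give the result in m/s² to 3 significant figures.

15.8 m/s²

From T = 2π√(L/g), g = 4π²L/T² = 4π² × 21.7/7.370² = 15.8 m/s².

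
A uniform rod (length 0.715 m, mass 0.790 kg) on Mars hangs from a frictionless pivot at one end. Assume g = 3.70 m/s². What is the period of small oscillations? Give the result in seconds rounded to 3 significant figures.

For a physical pendulum T = 2π√(I/(mgd)), with d = 0.3575 m from pivot to centre of mass.
I_cm = mL²/12 = 0.790 × 0.715²/12 = 0.03366 kg·m²; I = I_cm + md² = 0.03366 + 0.790 × 0.3575² = 0.1346 kg·m².
T = 2π√(0.1346/(0.790 × 3.70 × 0.3575)) = 2.26 s.

2.26 s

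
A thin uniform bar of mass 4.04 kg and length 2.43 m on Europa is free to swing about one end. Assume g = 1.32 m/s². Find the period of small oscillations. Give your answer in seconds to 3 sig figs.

6.96 s

For a physical pendulum T = 2π√(I/(mgd)), with d = 1.215 m from pivot to centre of mass.
I_cm = mL²/12 = 4.04 × 2.43²/12 = 1.988 kg·m²; I = I_cm + md² = 1.988 + 4.04 × 1.215² = 7.952 kg·m².
T = 2π√(7.952/(4.04 × 1.32 × 1.215)) = 6.96 s.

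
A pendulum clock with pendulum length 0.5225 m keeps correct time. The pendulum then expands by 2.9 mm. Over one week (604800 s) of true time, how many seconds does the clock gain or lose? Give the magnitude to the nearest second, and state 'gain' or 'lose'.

lose 1671 s

T ∝ √L, so T'/T = √(0.52540/0.5225) = 1.00277.
In 604800 s of true time the clock registers 604800/1.00277 = 603128.6 s, so it loses 1671 s.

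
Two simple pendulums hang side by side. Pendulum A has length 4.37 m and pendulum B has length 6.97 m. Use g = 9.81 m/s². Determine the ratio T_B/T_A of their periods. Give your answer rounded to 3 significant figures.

1.26

T ∝ √L, so T_B/T_A = √(L_B/L_A) = √(6.97/4.37) = 1.26.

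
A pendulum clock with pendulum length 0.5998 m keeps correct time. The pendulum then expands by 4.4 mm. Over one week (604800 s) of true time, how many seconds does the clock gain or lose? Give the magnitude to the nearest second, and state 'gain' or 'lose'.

T ∝ √L, so T'/T = √(0.60420/0.5998) = 1.00366.
In 604800 s of true time the clock registers 604800/1.00366 = 602593.8 s, so it loses 2206 s.

lose 2206 s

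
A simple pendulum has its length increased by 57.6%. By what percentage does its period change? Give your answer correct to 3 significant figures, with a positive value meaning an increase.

25.5%

T ∝ √L, so T'/T = √(1.576) = 1.255.
Percentage change in T = (1.255 − 1) × 100% = 25.5%.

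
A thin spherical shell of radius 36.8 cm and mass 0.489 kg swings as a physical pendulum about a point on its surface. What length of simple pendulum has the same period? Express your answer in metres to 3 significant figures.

The equivalent simple-pendulum length is L_eq = I/(md), where I is about the pivot and d = 0.3680 m.
I_cm = (2/3)mR² = 0.04415 kg·m², so I = I_cm + md² = 0.04415 + 0.06622 = 0.1104 kg·m².
L_eq = 0.1104/(0.489 × 0.3680) = 0.613 m.

0.613 m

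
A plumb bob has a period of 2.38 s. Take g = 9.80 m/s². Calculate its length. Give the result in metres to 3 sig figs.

1.41 m

From T = 2π√(L/g), L = gT²/(4π²) = 9.80 × 2.380²/(4π²) = 1.41 m.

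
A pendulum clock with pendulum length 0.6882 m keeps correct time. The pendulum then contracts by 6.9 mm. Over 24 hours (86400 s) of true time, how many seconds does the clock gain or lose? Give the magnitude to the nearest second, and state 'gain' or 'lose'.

gain 436 s

T ∝ √L, so T'/T = √(0.68130/0.6882) = 0.994974.
In 86400 s of true time the clock registers 86400/0.994974 = 86836.4 s, so it gains 436 s.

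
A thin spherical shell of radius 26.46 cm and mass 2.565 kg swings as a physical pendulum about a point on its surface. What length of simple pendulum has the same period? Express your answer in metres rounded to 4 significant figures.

0.4410 m

The equivalent simple-pendulum length is L_eq = I/(md), where I is about the pivot and d = 0.26460 m.
I_cm = (2/3)mR² = 0.11972 kg·m², so I = I_cm + md² = 0.11972 + 0.17958 = 0.29931 kg·m².
L_eq = 0.29931/(2.565 × 0.26460) = 0.4410 m.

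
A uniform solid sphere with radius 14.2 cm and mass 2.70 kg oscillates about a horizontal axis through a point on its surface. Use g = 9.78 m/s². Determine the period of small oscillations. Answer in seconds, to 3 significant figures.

I_cm = (2/5)mr² = 0.02178 kg·m². The pivot is at distance d = 0.142 m from the centre of mass.
By the parallel-axis theorem, I = I_cm + md² = 0.02178 + 0.05444 = 0.07622 kg·m².
T = 2π√(I/(mgd)) = 2π√(0.07622/(2.70 × 9.78 × 0.142)) = 0.896 s.

0.896 s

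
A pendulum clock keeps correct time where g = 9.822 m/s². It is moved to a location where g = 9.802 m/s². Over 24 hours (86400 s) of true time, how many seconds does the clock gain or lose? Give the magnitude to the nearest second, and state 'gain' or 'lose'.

lose 88 s

The clock's period scales as T ∝ 1/√g, so T'/T = √(9.822/9.802) = 1.00102.
In 86400 s of true time the clock registers 86400/1.00102 = 86312.0 s, so it loses 88 s.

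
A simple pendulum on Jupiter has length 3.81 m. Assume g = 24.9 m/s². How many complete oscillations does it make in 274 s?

T = 2π√(L/g) = 2π√(3.81/24.9) = 2.458 s.
Number of complete oscillations = ⌊274/2.458⌋ = ⌊111.5⌋ = 111.

111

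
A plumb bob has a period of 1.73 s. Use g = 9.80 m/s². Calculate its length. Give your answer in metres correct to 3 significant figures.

0.743 m

From T = 2π√(L/g), L = gT²/(4π²) = 9.80 × 1.730²/(4π²) = 0.743 m.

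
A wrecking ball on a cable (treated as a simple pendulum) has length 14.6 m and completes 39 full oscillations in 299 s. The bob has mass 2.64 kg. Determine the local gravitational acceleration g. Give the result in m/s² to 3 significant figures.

T = 299/39 = 7.667 s.
From T = 2π√(L/g), g = 4π²L/T² = 4π² × 14.6/7.667² = 9.81 m/s².

9.81 m/s²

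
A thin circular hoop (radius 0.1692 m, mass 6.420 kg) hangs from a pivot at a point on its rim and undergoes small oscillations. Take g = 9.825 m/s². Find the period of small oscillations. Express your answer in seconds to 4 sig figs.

I_cm = mr² = 0.18380 kg·m². The pivot is at distance d = 0.1692 m from the centre of mass.
By the parallel-axis theorem, I = I_cm + md² = 0.18380 + 0.18380 = 0.36759 kg·m².
T = 2π√(I/(mgd)) = 2π√(0.36759/(6.420 × 9.825 × 0.1692)) = 1.166 s.

1.166 s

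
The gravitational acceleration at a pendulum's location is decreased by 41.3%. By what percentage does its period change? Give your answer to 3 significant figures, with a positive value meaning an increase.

30.5%

T ∝ 1/√g, so T'/T = 1/√(0.5870) = 1.305.
Percentage change in T = (1.305 − 1) × 100% = 30.5%.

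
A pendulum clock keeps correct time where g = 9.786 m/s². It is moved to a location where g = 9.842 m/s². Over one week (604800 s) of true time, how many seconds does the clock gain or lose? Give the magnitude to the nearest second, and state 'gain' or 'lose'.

The clock's period scales as T ∝ 1/√g, so T'/T = √(9.786/9.842) = 0.997151.
In 604800 s of true time the clock registers 604800/0.997151 = 606528.0 s, so it gains 1728 s.

gain 1728 s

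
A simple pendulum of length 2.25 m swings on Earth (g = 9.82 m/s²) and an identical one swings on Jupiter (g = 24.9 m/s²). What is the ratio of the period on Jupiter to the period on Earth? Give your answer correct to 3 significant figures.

0.628

T ∝ 1/√g, so T₂/T₁ = √(g₁/g₂) = √(9.82/24.9) = 0.628.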